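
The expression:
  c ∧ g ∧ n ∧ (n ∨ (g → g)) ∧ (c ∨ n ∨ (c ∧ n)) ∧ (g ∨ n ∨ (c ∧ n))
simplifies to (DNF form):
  c ∧ g ∧ n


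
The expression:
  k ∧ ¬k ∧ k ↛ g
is never true.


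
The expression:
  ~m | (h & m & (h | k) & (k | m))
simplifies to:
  h | ~m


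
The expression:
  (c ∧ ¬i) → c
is always true.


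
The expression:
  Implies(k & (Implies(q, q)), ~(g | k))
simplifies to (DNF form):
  ~k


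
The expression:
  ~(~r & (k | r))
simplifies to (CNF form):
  r | ~k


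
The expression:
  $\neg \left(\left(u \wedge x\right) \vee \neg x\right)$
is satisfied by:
  {x: True, u: False}


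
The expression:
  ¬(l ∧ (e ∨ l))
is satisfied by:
  {l: False}


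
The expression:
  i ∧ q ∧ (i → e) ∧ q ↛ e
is never true.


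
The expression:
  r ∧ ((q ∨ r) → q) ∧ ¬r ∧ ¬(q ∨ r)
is never true.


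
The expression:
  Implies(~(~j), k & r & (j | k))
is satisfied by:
  {k: True, r: True, j: False}
  {k: True, r: False, j: False}
  {r: True, k: False, j: False}
  {k: False, r: False, j: False}
  {j: True, k: True, r: True}


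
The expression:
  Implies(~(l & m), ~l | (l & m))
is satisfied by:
  {m: True, l: False}
  {l: False, m: False}
  {l: True, m: True}


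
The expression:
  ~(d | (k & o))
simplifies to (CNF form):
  ~d & (~k | ~o)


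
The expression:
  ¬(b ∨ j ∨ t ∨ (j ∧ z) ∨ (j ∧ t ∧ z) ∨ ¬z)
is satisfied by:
  {z: True, b: False, t: False, j: False}


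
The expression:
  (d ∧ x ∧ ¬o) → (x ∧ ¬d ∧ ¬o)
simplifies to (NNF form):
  o ∨ ¬d ∨ ¬x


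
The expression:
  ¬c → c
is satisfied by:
  {c: True}


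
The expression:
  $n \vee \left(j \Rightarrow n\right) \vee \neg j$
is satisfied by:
  {n: True, j: False}
  {j: False, n: False}
  {j: True, n: True}


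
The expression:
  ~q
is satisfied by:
  {q: False}


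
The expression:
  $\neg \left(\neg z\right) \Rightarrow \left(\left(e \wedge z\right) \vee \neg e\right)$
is always true.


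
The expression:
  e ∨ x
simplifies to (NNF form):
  e ∨ x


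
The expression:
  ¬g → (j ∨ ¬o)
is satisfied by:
  {g: True, j: True, o: False}
  {g: True, j: False, o: False}
  {j: True, g: False, o: False}
  {g: False, j: False, o: False}
  {o: True, g: True, j: True}
  {o: True, g: True, j: False}
  {o: True, j: True, g: False}


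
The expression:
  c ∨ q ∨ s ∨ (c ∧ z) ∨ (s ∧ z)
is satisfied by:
  {q: True, c: True, s: True}
  {q: True, c: True, s: False}
  {q: True, s: True, c: False}
  {q: True, s: False, c: False}
  {c: True, s: True, q: False}
  {c: True, s: False, q: False}
  {s: True, c: False, q: False}


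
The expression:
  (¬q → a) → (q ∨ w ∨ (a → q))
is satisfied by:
  {q: True, w: True, a: False}
  {q: True, w: False, a: False}
  {w: True, q: False, a: False}
  {q: False, w: False, a: False}
  {a: True, q: True, w: True}
  {a: True, q: True, w: False}
  {a: True, w: True, q: False}


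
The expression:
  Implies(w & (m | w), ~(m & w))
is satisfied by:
  {w: False, m: False}
  {m: True, w: False}
  {w: True, m: False}


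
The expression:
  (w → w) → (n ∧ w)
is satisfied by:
  {w: True, n: True}


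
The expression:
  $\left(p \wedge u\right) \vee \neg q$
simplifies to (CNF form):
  $\left(p \vee \neg q\right) \wedge \left(u \vee \neg q\right)$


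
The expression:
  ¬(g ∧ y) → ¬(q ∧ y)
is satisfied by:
  {g: True, q: False, y: False}
  {g: False, q: False, y: False}
  {y: True, g: True, q: False}
  {y: True, g: False, q: False}
  {q: True, g: True, y: False}
  {q: True, g: False, y: False}
  {q: True, y: True, g: True}


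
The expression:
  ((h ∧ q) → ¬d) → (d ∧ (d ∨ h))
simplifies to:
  d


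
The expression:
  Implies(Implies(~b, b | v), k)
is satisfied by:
  {k: True, v: False, b: False}
  {b: True, k: True, v: False}
  {k: True, v: True, b: False}
  {b: True, k: True, v: True}
  {b: False, v: False, k: False}


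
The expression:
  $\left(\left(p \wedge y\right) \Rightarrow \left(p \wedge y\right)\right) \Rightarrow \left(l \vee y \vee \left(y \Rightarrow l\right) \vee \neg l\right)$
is always true.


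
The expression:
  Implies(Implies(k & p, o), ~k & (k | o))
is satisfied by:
  {o: True, p: True, k: False}
  {o: True, p: False, k: False}
  {k: True, p: True, o: False}


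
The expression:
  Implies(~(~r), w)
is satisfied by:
  {w: True, r: False}
  {r: False, w: False}
  {r: True, w: True}


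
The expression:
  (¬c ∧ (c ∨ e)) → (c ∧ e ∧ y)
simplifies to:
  c ∨ ¬e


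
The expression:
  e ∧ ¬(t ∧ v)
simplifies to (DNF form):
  (e ∧ ¬t) ∨ (e ∧ ¬v)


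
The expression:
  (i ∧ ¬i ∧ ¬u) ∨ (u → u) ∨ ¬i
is always true.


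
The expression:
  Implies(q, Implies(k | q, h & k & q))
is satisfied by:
  {k: True, h: True, q: False}
  {k: True, h: False, q: False}
  {h: True, k: False, q: False}
  {k: False, h: False, q: False}
  {k: True, q: True, h: True}


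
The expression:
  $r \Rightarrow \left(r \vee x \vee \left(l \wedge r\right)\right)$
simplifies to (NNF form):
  $\text{True}$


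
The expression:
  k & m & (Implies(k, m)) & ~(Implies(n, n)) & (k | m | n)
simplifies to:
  False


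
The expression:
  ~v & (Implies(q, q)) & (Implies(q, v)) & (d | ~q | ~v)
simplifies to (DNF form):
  ~q & ~v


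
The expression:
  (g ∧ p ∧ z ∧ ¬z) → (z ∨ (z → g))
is always true.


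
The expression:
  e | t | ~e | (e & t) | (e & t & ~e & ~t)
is always true.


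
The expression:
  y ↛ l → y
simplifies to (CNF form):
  True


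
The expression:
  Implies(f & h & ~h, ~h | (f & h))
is always true.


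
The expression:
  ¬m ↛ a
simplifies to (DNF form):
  ¬a ∧ ¬m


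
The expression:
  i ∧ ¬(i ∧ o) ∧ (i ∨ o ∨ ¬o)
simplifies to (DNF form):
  i ∧ ¬o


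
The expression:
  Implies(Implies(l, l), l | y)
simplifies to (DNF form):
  l | y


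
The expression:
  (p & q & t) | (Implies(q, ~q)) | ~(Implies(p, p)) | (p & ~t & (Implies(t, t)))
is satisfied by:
  {p: True, q: False}
  {q: False, p: False}
  {q: True, p: True}


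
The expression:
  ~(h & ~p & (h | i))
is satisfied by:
  {p: True, h: False}
  {h: False, p: False}
  {h: True, p: True}


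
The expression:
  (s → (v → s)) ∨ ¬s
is always true.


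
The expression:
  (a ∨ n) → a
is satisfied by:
  {a: True, n: False}
  {n: False, a: False}
  {n: True, a: True}


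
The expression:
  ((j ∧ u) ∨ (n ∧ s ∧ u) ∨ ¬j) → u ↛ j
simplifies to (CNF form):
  (j ∨ u) ∧ (j ∨ ¬j) ∧ (u ∨ ¬u) ∧ (¬j ∨ ¬u)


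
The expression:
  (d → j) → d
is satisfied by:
  {d: True}


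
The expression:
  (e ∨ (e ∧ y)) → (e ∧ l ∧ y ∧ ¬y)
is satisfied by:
  {e: False}


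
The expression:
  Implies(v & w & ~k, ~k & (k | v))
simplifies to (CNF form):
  True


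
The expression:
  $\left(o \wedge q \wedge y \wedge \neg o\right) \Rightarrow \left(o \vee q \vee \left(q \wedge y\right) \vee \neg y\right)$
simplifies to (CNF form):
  $\text{True}$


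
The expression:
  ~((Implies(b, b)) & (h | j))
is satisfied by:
  {h: False, j: False}


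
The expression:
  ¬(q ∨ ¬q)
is never true.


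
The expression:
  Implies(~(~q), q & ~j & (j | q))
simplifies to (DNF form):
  ~j | ~q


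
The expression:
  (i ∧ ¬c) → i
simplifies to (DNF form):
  True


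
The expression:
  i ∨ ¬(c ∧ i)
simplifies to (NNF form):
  True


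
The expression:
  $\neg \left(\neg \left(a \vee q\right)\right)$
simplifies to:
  $a \vee q$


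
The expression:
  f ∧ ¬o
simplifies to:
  f ∧ ¬o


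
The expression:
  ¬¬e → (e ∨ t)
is always true.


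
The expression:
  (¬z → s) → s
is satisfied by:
  {s: True, z: False}
  {z: False, s: False}
  {z: True, s: True}


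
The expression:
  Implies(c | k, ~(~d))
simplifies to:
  d | (~c & ~k)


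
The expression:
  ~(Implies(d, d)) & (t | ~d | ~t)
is never true.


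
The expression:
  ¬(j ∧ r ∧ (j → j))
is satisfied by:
  {r: False, j: False}
  {j: True, r: False}
  {r: True, j: False}


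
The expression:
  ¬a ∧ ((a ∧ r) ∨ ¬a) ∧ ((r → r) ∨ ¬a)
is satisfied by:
  {a: False}


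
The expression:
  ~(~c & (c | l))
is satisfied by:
  {c: True, l: False}
  {l: False, c: False}
  {l: True, c: True}


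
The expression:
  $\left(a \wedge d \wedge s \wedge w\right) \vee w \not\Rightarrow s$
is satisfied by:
  {d: True, w: True, a: True, s: False}
  {d: True, w: True, a: False, s: False}
  {w: True, a: True, d: False, s: False}
  {w: True, d: False, a: False, s: False}
  {d: True, s: True, w: True, a: True}


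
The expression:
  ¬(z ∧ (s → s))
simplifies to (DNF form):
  ¬z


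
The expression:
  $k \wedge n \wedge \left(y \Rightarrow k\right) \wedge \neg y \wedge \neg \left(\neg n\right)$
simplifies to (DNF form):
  $k \wedge n \wedge \neg y$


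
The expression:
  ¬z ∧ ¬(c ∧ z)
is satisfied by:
  {z: False}


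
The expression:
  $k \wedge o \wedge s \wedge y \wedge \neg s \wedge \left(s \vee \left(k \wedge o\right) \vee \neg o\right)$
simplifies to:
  $\text{False}$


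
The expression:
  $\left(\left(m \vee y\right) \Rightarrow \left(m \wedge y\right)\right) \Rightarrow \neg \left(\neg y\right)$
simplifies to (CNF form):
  $m \vee y$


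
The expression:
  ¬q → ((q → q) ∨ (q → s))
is always true.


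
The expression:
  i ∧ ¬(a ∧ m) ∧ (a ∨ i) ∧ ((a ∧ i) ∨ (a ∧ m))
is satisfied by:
  {i: True, a: True, m: False}


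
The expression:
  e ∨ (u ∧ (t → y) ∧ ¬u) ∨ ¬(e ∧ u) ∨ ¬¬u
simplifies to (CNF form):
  True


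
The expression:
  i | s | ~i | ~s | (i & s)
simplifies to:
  True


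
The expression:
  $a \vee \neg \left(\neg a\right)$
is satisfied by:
  {a: True}


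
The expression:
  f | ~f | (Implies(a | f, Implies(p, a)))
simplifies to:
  True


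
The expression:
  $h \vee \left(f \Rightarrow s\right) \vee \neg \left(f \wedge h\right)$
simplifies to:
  $\text{True}$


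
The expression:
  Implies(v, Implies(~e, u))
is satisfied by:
  {u: True, e: True, v: False}
  {u: True, v: False, e: False}
  {e: True, v: False, u: False}
  {e: False, v: False, u: False}
  {u: True, e: True, v: True}
  {u: True, v: True, e: False}
  {e: True, v: True, u: False}


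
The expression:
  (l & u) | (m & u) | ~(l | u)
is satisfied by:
  {m: True, l: False, u: False}
  {m: False, l: False, u: False}
  {u: True, m: True, l: False}
  {l: True, u: True, m: True}
  {l: True, u: True, m: False}


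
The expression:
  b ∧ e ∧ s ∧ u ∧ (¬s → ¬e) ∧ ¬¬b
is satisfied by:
  {e: True, b: True, u: True, s: True}


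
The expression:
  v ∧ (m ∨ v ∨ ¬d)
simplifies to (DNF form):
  v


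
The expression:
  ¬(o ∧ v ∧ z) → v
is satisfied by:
  {v: True}


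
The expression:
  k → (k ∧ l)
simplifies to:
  l ∨ ¬k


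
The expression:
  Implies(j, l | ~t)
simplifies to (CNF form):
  l | ~j | ~t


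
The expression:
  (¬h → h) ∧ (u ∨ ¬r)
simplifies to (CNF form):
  h ∧ (u ∨ ¬r)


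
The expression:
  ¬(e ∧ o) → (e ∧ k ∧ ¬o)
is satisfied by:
  {k: True, o: True, e: True}
  {k: True, e: True, o: False}
  {o: True, e: True, k: False}


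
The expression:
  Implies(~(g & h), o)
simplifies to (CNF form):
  (g | o) & (h | o)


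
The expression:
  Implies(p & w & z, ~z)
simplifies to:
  ~p | ~w | ~z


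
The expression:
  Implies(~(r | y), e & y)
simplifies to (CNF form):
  r | y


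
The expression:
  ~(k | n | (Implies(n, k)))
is never true.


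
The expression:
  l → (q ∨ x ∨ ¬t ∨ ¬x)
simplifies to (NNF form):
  True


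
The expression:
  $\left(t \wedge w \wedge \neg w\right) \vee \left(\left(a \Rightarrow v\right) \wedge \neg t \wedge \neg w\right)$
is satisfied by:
  {v: True, a: False, w: False, t: False}
  {v: False, a: False, w: False, t: False}
  {a: True, v: True, t: False, w: False}


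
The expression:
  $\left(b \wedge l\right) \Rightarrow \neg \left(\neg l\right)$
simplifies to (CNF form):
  $\text{True}$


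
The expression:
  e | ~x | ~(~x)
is always true.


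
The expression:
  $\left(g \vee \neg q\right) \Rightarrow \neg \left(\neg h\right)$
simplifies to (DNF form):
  $h \vee \left(q \wedge \neg g\right)$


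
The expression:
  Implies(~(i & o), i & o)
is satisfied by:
  {i: True, o: True}


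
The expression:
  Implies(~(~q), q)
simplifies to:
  True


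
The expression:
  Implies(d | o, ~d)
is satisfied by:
  {d: False}


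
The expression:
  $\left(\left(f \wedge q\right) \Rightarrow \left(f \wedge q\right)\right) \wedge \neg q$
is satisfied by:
  {q: False}


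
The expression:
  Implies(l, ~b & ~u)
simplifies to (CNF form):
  (~b | ~l) & (~l | ~u)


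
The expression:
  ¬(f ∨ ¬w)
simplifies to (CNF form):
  w ∧ ¬f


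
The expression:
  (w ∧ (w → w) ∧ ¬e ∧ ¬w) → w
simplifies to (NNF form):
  True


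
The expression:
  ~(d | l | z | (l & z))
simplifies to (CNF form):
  ~d & ~l & ~z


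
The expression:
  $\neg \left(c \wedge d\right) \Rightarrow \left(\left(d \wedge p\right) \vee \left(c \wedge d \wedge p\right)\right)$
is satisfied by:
  {c: True, p: True, d: True}
  {c: True, d: True, p: False}
  {p: True, d: True, c: False}


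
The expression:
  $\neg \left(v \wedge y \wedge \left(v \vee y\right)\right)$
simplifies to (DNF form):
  $\neg v \vee \neg y$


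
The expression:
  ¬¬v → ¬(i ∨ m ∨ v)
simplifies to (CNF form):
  ¬v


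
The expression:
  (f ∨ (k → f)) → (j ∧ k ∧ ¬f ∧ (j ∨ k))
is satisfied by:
  {k: True, f: False}


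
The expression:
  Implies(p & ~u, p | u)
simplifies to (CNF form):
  True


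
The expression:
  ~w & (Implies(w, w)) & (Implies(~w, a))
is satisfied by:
  {a: True, w: False}


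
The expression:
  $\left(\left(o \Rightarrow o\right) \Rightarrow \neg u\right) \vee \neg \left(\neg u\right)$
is always true.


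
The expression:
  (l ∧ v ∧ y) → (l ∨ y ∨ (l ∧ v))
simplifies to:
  True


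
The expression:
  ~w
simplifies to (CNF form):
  ~w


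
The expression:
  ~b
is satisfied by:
  {b: False}


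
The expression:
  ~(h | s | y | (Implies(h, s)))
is never true.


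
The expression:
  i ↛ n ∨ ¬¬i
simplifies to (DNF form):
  i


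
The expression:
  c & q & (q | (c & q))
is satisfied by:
  {c: True, q: True}


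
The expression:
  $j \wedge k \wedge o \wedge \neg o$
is never true.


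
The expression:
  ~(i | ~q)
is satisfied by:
  {q: True, i: False}


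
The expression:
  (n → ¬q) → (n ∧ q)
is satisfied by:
  {q: True, n: True}


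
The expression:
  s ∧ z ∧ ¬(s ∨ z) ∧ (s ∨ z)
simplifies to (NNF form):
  False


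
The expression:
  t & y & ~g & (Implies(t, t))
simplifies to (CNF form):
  t & y & ~g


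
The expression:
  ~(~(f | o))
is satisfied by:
  {o: True, f: True}
  {o: True, f: False}
  {f: True, o: False}


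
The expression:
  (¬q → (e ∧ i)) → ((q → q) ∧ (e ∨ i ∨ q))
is always true.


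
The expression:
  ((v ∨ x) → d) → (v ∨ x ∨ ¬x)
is always true.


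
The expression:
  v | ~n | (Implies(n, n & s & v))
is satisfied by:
  {v: True, n: False}
  {n: False, v: False}
  {n: True, v: True}


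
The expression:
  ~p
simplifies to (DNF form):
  ~p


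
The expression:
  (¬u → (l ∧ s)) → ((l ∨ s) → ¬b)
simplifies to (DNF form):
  (¬l ∧ ¬s) ∨ (¬l ∧ ¬u) ∨ (¬s ∧ ¬u) ∨ ¬b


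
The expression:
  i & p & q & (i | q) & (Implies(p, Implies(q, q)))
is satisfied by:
  {i: True, p: True, q: True}


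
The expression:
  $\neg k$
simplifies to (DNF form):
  $\neg k$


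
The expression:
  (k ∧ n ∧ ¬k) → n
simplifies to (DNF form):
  True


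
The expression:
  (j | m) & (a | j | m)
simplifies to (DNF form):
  j | m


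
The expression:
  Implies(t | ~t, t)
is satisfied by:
  {t: True}


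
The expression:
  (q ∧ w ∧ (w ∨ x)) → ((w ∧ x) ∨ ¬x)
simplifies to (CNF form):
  True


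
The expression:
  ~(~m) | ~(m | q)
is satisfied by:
  {m: True, q: False}
  {q: False, m: False}
  {q: True, m: True}


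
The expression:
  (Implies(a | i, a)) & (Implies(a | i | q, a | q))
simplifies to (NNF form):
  a | ~i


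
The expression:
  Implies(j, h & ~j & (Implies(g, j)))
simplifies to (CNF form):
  ~j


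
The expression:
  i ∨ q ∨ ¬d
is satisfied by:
  {i: True, q: True, d: False}
  {i: True, q: False, d: False}
  {q: True, i: False, d: False}
  {i: False, q: False, d: False}
  {i: True, d: True, q: True}
  {i: True, d: True, q: False}
  {d: True, q: True, i: False}


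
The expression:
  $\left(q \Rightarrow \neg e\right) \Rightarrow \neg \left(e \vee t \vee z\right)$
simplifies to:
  $\left(e \vee \neg t\right) \wedge \left(e \vee \neg z\right) \wedge \left(q \vee \neg e\right)$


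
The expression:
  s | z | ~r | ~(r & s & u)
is always true.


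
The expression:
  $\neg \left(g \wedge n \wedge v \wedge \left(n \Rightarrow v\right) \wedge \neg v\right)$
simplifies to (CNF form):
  $\text{True}$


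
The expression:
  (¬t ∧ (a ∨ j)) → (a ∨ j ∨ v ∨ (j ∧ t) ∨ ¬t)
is always true.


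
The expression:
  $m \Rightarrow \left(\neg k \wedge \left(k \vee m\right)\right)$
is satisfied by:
  {k: False, m: False}
  {m: True, k: False}
  {k: True, m: False}


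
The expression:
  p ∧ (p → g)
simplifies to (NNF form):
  g ∧ p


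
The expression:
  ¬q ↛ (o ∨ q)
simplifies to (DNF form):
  ¬o ∧ ¬q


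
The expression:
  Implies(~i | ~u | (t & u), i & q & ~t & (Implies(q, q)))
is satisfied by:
  {i: True, q: True, u: True, t: False}
  {i: True, q: True, u: False, t: False}
  {i: True, u: True, q: False, t: False}


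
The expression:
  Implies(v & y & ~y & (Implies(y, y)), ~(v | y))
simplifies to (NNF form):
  True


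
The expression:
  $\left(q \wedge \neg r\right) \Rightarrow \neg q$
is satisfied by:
  {r: True, q: False}
  {q: False, r: False}
  {q: True, r: True}


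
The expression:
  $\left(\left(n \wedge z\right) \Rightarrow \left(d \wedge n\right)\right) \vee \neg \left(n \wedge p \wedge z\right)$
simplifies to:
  $d \vee \neg n \vee \neg p \vee \neg z$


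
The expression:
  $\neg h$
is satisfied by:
  {h: False}


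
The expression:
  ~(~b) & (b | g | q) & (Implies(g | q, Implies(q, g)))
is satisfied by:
  {g: True, b: True, q: False}
  {b: True, q: False, g: False}
  {q: True, g: True, b: True}


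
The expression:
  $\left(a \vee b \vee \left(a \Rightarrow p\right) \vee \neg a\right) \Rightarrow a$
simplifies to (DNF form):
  $a$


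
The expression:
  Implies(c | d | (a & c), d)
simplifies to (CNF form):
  d | ~c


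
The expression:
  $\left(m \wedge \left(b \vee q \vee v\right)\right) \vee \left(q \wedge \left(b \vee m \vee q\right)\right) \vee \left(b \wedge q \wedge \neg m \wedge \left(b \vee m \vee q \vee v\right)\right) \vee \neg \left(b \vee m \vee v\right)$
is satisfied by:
  {b: True, q: True, m: True, v: True}
  {b: True, q: True, m: True, v: False}
  {q: True, m: True, v: True, b: False}
  {q: True, m: True, v: False, b: False}
  {b: True, q: True, v: True, m: False}
  {b: True, q: True, v: False, m: False}
  {q: True, v: True, m: False, b: False}
  {q: True, v: False, m: False, b: False}
  {b: True, m: True, v: True, q: False}
  {b: True, m: True, v: False, q: False}
  {m: True, v: True, q: False, b: False}
  {q: False, v: False, m: False, b: False}


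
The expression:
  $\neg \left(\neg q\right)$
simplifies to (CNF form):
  $q$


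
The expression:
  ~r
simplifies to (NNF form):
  ~r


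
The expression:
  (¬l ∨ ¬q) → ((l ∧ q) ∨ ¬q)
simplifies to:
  l ∨ ¬q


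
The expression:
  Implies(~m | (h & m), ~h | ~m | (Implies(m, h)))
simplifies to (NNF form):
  True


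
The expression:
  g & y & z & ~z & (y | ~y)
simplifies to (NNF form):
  False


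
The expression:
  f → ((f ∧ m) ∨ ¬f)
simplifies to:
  m ∨ ¬f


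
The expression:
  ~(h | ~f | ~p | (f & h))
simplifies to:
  f & p & ~h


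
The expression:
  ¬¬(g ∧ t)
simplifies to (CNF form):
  g ∧ t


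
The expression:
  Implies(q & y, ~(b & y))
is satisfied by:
  {q: False, y: False, b: False}
  {b: True, q: False, y: False}
  {y: True, q: False, b: False}
  {b: True, y: True, q: False}
  {q: True, b: False, y: False}
  {b: True, q: True, y: False}
  {y: True, q: True, b: False}


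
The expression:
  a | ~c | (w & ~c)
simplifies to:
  a | ~c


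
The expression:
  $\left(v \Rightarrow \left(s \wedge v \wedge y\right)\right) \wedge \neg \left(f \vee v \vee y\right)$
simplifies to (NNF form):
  $\neg f \wedge \neg v \wedge \neg y$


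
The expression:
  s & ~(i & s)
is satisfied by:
  {s: True, i: False}


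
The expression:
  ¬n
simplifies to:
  ¬n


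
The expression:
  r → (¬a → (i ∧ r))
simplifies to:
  a ∨ i ∨ ¬r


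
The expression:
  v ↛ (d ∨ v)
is never true.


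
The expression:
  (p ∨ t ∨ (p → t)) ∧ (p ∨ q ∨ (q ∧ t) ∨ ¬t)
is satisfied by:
  {q: True, p: True, t: False}
  {q: True, p: False, t: False}
  {p: True, q: False, t: False}
  {q: False, p: False, t: False}
  {q: True, t: True, p: True}
  {q: True, t: True, p: False}
  {t: True, p: True, q: False}


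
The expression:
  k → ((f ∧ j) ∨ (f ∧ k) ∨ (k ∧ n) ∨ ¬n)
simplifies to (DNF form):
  True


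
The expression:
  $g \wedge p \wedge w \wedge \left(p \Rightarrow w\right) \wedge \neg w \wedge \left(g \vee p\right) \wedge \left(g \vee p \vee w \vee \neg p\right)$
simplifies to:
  $\text{False}$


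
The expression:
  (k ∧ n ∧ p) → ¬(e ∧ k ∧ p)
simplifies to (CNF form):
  ¬e ∨ ¬k ∨ ¬n ∨ ¬p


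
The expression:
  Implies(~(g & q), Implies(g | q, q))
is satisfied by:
  {q: True, g: False}
  {g: False, q: False}
  {g: True, q: True}


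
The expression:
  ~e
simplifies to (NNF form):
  ~e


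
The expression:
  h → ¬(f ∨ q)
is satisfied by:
  {f: False, h: False, q: False}
  {q: True, f: False, h: False}
  {f: True, q: False, h: False}
  {q: True, f: True, h: False}
  {h: True, q: False, f: False}


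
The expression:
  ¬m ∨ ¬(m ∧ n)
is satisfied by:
  {m: False, n: False}
  {n: True, m: False}
  {m: True, n: False}


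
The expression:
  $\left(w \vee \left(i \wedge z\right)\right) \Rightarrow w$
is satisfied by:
  {w: True, z: False, i: False}
  {w: False, z: False, i: False}
  {i: True, w: True, z: False}
  {i: True, w: False, z: False}
  {z: True, w: True, i: False}
  {z: True, w: False, i: False}
  {z: True, i: True, w: True}


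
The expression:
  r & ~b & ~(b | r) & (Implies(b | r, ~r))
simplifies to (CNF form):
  False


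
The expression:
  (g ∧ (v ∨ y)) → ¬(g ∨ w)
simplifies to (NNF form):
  (¬v ∧ ¬y) ∨ ¬g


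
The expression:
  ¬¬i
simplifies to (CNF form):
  i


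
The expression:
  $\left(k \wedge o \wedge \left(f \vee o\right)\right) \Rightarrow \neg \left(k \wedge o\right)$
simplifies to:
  $\neg k \vee \neg o$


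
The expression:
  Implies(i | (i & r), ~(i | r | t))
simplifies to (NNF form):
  ~i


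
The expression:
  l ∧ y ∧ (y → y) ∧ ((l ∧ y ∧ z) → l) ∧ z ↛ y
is never true.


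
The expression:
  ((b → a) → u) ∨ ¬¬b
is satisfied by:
  {b: True, u: True}
  {b: True, u: False}
  {u: True, b: False}


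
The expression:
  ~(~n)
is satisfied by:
  {n: True}


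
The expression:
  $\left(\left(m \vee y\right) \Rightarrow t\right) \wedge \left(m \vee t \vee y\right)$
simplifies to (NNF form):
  $t$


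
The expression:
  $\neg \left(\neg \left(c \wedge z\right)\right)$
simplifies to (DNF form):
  $c \wedge z$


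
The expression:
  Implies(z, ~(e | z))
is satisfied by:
  {z: False}


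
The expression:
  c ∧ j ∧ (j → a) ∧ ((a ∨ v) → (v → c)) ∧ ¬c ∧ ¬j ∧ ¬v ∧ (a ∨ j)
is never true.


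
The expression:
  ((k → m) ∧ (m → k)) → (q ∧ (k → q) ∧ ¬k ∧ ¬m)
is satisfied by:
  {q: True, k: False, m: False}
  {m: True, q: True, k: False}
  {m: True, q: False, k: False}
  {k: True, q: True, m: False}
  {k: True, q: False, m: False}


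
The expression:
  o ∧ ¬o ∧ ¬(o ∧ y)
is never true.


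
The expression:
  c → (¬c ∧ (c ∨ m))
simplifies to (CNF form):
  ¬c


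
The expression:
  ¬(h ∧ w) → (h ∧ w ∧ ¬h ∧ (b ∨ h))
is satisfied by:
  {h: True, w: True}


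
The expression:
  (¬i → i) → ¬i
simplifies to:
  ¬i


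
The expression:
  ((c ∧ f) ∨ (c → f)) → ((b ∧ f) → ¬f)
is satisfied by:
  {b: False, f: False}
  {f: True, b: False}
  {b: True, f: False}


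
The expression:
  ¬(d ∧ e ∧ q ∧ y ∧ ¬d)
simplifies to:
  True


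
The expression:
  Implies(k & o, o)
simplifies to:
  True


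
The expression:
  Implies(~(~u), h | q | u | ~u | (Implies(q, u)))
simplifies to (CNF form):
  True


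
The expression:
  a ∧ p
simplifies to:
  a ∧ p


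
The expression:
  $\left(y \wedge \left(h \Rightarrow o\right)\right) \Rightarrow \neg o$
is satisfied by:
  {o: False, y: False}
  {y: True, o: False}
  {o: True, y: False}


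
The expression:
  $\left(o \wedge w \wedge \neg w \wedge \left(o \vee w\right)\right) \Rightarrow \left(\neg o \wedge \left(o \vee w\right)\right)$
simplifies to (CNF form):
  $\text{True}$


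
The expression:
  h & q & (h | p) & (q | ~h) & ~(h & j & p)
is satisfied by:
  {h: True, q: True, p: False, j: False}
  {j: True, h: True, q: True, p: False}
  {p: True, h: True, q: True, j: False}


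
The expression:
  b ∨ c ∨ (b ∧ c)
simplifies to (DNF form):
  b ∨ c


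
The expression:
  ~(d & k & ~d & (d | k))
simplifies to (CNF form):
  True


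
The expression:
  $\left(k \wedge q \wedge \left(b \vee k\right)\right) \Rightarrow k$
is always true.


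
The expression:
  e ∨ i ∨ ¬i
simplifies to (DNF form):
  True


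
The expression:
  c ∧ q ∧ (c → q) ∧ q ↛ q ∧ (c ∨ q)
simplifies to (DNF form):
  False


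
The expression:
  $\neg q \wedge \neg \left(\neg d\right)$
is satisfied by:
  {d: True, q: False}


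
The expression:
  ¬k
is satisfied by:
  {k: False}


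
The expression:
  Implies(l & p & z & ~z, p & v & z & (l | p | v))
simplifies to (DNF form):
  True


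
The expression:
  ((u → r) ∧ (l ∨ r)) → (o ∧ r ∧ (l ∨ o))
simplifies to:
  (o ∧ r) ∨ (u ∧ ¬r) ∨ (¬l ∧ ¬r)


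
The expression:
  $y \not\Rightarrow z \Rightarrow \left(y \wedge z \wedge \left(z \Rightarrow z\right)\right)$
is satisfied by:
  {z: True, y: False}
  {y: False, z: False}
  {y: True, z: True}


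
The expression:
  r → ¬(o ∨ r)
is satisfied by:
  {r: False}


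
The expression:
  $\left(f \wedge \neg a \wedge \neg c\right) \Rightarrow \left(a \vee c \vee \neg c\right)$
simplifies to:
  $\text{True}$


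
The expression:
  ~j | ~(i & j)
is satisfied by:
  {i: False, j: False}
  {j: True, i: False}
  {i: True, j: False}


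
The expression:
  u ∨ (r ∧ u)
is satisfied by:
  {u: True}


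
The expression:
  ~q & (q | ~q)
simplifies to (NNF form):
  ~q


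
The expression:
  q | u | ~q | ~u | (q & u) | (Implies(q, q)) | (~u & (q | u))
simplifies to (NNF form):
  True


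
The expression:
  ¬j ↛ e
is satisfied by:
  {e: True, j: False}
  {j: False, e: False}
  {j: True, e: True}


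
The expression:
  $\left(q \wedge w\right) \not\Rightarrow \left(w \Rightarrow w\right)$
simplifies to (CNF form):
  $\text{False}$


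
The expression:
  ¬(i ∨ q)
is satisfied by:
  {q: False, i: False}


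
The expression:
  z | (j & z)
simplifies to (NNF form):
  z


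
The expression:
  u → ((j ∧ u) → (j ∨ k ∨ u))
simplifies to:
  True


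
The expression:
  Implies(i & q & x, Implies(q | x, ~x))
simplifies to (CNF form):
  ~i | ~q | ~x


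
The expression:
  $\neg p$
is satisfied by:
  {p: False}


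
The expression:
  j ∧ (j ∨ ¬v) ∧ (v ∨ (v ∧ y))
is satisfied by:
  {j: True, v: True}


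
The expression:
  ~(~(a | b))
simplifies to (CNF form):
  a | b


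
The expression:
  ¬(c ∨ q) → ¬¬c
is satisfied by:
  {q: True, c: True}
  {q: True, c: False}
  {c: True, q: False}


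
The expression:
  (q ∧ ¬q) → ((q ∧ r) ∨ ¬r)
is always true.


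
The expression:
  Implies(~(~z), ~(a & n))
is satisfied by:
  {z: False, n: False, a: False}
  {a: True, z: False, n: False}
  {n: True, z: False, a: False}
  {a: True, n: True, z: False}
  {z: True, a: False, n: False}
  {a: True, z: True, n: False}
  {n: True, z: True, a: False}


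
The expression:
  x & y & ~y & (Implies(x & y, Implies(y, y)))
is never true.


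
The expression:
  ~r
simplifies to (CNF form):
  ~r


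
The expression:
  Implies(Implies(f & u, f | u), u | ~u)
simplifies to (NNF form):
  True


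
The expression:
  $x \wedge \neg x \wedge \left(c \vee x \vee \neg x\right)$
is never true.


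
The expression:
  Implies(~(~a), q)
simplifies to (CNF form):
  q | ~a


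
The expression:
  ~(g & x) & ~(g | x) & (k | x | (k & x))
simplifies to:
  k & ~g & ~x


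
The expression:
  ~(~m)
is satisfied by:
  {m: True}


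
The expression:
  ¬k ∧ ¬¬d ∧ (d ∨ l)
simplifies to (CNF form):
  d ∧ ¬k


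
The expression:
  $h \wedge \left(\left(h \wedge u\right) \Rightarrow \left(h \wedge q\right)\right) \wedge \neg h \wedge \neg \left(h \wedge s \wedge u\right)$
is never true.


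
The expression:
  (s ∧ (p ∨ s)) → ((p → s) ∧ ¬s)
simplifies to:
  ¬s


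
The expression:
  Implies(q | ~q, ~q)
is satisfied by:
  {q: False}


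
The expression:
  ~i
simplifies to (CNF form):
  ~i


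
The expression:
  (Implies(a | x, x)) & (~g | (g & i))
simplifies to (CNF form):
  (i | ~g) & (x | ~a) & (i | x | ~a) & (i | x | ~g) & (i | ~a | ~g) & (x | ~a | ~g) & (i | x | ~a | ~g)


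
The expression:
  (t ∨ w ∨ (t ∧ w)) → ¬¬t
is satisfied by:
  {t: True, w: False}
  {w: False, t: False}
  {w: True, t: True}


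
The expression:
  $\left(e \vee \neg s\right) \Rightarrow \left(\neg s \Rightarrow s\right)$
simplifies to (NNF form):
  $s$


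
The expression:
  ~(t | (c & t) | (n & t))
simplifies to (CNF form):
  ~t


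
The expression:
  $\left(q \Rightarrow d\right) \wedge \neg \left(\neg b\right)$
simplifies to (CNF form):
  $b \wedge \left(d \vee \neg q\right)$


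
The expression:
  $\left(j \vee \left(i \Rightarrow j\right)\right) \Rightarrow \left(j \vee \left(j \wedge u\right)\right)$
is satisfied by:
  {i: True, j: True}
  {i: True, j: False}
  {j: True, i: False}


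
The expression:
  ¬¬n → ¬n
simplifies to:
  ¬n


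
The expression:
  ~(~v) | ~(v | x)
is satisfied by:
  {v: True, x: False}
  {x: False, v: False}
  {x: True, v: True}


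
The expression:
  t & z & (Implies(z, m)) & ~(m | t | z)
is never true.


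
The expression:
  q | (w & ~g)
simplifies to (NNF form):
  q | (w & ~g)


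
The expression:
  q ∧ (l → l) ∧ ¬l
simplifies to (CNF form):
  q ∧ ¬l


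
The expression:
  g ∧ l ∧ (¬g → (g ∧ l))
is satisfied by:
  {g: True, l: True}


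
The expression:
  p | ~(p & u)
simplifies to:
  True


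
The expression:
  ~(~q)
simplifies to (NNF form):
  q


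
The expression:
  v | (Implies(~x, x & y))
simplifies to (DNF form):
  v | x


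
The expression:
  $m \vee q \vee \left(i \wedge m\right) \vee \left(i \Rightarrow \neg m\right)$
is always true.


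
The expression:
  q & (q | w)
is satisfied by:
  {q: True}


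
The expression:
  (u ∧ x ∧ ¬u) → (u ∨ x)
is always true.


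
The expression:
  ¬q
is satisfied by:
  {q: False}


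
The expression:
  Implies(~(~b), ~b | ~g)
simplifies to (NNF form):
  ~b | ~g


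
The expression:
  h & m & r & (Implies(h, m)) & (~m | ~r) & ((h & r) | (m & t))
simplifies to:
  False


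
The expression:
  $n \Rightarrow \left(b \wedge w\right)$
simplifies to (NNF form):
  $\left(b \wedge w\right) \vee \neg n$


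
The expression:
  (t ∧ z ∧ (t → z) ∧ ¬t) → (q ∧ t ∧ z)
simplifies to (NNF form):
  True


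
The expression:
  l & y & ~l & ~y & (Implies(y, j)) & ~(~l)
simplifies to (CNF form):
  False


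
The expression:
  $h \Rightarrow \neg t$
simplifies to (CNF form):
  $\neg h \vee \neg t$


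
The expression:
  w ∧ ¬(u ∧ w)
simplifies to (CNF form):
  w ∧ ¬u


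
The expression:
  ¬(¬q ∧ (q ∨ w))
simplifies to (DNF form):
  q ∨ ¬w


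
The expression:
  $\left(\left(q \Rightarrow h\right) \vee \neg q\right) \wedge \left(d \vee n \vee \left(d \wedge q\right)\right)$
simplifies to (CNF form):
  $\left(d \vee n\right) \wedge \left(h \vee \neg q\right) \wedge \left(d \vee h \vee n\right) \wedge \left(d \vee h \vee \neg q\right) \wedge \left(d \vee n \vee \neg q\right) \wedge \left(h \vee n \vee \neg q\right) \wedge \left(d \vee h \vee n \vee \neg q\right)$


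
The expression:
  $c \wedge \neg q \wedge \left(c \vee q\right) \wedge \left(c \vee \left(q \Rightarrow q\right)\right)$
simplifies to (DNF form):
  $c \wedge \neg q$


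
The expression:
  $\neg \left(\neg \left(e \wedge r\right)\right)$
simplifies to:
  $e \wedge r$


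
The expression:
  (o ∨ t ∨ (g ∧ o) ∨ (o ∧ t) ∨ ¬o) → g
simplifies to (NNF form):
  g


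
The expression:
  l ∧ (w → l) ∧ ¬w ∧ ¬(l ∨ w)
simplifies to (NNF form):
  False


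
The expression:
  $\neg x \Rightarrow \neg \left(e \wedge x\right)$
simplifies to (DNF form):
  $\text{True}$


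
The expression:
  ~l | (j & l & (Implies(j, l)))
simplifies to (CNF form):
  j | ~l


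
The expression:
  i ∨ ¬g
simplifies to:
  i ∨ ¬g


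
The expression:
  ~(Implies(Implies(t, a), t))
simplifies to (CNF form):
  ~t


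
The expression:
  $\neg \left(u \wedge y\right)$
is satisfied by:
  {u: False, y: False}
  {y: True, u: False}
  {u: True, y: False}


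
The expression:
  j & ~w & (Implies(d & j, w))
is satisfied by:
  {j: True, d: False, w: False}


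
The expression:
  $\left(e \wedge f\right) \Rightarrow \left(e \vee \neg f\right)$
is always true.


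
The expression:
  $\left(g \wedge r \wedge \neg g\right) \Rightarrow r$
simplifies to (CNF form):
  $\text{True}$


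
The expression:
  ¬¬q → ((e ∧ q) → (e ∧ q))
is always true.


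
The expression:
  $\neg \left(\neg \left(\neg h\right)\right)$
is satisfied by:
  {h: False}


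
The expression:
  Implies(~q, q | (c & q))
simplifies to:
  q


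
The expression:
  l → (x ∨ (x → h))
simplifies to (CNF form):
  True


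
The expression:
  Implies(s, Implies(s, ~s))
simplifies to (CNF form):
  ~s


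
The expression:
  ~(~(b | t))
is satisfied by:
  {b: True, t: True}
  {b: True, t: False}
  {t: True, b: False}


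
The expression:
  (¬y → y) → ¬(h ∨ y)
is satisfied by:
  {y: False}


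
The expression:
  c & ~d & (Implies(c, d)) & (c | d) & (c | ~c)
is never true.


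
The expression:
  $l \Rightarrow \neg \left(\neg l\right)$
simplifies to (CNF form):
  $\text{True}$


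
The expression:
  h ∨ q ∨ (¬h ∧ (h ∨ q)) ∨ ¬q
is always true.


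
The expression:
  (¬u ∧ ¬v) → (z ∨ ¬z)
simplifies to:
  True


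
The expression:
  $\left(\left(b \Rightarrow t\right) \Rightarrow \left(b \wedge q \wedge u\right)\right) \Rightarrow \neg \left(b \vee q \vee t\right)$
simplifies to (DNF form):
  $\left(t \wedge \neg q\right) \vee \left(t \wedge \neg u\right) \vee \neg b$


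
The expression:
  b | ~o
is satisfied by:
  {b: True, o: False}
  {o: False, b: False}
  {o: True, b: True}


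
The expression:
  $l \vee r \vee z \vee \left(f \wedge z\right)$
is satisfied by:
  {r: True, z: True, l: True}
  {r: True, z: True, l: False}
  {r: True, l: True, z: False}
  {r: True, l: False, z: False}
  {z: True, l: True, r: False}
  {z: True, l: False, r: False}
  {l: True, z: False, r: False}


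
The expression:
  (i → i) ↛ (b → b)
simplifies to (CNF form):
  False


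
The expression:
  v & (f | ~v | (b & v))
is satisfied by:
  {b: True, f: True, v: True}
  {b: True, v: True, f: False}
  {f: True, v: True, b: False}


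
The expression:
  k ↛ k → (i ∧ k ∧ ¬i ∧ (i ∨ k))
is always true.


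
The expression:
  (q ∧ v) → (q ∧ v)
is always true.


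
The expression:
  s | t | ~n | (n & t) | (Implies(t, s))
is always true.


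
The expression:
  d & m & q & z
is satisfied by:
  {z: True, m: True, d: True, q: True}


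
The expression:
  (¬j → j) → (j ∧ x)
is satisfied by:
  {x: True, j: False}
  {j: False, x: False}
  {j: True, x: True}


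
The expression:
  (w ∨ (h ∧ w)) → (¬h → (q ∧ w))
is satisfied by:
  {q: True, h: True, w: False}
  {q: True, w: False, h: False}
  {h: True, w: False, q: False}
  {h: False, w: False, q: False}
  {q: True, h: True, w: True}
  {q: True, w: True, h: False}
  {h: True, w: True, q: False}


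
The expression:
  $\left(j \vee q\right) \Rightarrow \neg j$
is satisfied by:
  {j: False}


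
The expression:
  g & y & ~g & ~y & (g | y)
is never true.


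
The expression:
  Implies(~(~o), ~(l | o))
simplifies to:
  ~o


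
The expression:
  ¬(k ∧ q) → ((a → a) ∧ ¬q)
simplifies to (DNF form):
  k ∨ ¬q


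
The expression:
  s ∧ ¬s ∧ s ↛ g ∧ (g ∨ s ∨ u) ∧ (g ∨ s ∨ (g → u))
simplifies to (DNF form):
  False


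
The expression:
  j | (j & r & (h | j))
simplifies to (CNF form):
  j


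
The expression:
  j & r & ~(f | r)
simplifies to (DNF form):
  False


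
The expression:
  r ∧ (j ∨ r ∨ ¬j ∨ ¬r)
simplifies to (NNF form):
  r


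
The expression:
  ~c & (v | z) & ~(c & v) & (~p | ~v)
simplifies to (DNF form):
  (v & ~c & ~p) | (v & ~c & ~v) | (z & ~c & ~p) | (z & ~c & ~v)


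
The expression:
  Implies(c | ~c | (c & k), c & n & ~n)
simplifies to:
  False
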